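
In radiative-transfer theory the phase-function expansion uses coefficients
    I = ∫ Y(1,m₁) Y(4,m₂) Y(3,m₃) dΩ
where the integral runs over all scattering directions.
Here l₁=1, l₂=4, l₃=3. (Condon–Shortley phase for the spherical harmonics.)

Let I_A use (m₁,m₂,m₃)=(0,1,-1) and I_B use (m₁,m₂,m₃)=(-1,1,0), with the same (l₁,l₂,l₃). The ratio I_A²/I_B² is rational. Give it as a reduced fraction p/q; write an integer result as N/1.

Shared (l₁,l₂,l₃)=(1,4,3): N and (l;000)² cancel in I_A²/I_B².
A: Δ = 2!·0!·6!/9! = 1/252; Racah Σ t=1..1: t=1:−1/48 = -1/48; ⇒ 3j(1 4 3; 0 1 -1)² = 5/84, sgn -1
B: Δ = 2!·0!·6!/9! = 1/252; Racah Σ t=2..2: t=2:+1/72 = 1/72; ⇒ 3j(1 4 3; -1 1 0)² = 5/126, sgn -1
I_A²/I_B² = (5/84)/(5/126) = 3/2

3/2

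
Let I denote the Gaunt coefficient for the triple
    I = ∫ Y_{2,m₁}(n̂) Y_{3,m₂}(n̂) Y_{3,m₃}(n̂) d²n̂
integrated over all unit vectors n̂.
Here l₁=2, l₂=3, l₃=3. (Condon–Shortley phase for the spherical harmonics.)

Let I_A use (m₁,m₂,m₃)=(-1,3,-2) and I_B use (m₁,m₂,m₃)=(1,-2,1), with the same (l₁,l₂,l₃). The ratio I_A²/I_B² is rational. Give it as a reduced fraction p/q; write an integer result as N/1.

5/3

Same 2,3,3: normalisation and zero-m 3j drop out of the ratio.
A: Δ: 2! 2! 4! / 9! → 1/3780; sum: t=2:+1/48 = 1/48; 3j²(2 3 3; -1 3 -2) = Δ·Π!·Σ² = 5/84  (sign -1)
B: Δ: 2! 2! 4! / 9! → 1/3780; sum: t=0:+1/12 t=1:−1/48 = 1/16; 3j²(2 3 3; 1 -2 1) = Δ·Π!·Σ² = 1/28  (sign +1)
I_A²/I_B² = (5/84)/(1/28) = 5/3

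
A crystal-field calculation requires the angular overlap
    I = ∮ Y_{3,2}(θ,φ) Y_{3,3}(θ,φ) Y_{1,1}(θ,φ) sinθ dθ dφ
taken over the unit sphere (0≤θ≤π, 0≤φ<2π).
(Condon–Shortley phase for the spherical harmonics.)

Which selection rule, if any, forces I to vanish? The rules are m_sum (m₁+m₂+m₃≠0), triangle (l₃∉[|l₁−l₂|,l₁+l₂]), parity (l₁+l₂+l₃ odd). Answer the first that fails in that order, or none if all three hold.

m_sum

Σmᵢ = 6  ✗
l₃∈[|l₁−l₂|,l₁+l₂]=[0,6], have l₃=1
Σlᵢ = 7 ⇒ odd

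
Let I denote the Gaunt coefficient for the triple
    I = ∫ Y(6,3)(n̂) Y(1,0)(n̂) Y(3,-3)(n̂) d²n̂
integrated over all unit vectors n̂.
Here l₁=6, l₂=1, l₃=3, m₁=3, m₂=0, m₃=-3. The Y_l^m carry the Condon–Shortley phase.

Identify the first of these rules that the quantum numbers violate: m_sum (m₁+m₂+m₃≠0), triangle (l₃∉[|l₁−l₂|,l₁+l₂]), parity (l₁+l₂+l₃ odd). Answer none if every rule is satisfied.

triangle

m₁+m₂+m₃ = 3 + 0 − 3 = 0  ✓
triangle: |6−1|=5 ≤ l₃=3 ≤ 6+1=7  ✗
parity: l₁+l₂+l₃ = 10 is even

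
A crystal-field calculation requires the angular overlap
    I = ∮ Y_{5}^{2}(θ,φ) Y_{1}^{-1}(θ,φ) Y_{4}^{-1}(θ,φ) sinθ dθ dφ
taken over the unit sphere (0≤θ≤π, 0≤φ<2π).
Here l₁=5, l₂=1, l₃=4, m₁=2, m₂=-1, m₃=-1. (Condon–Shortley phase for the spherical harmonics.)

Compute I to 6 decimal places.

0.225034

Checks pass: Σm=0; 10 even; l₃=4∈[4,6].
(2·5+1)(2·1+1)(2·4+1) = 297
Δ: 2! 8! 0! / 11! → 1/495
sum: t=1:−1/576 = -1/576
3j²(5 1 4; 0 0 0) = Δ·Π!·Σ² = 5/99  (sign -1)
sum: t=0:+1/1440 = 1/1440
3j²(5 1 4; 2 -1 -1) = Δ·Π!·Σ² = 7/165  (sign -1)
combine: 4πI² = 297·5/99·7/165 = 7/11
take √, sign +1: I = 0.22503380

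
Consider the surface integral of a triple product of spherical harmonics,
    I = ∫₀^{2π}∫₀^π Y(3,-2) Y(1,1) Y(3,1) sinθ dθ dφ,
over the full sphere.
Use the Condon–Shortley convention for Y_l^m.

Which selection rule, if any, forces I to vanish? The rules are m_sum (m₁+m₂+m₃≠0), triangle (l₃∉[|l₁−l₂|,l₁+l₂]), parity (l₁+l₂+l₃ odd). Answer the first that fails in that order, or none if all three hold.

Σmᵢ = 0  ✓
l₃∈[|l₁−l₂|,l₁+l₂]=[2,4], have l₃=3  ✓
Σlᵢ = 7 ⇒ odd  ✗

parity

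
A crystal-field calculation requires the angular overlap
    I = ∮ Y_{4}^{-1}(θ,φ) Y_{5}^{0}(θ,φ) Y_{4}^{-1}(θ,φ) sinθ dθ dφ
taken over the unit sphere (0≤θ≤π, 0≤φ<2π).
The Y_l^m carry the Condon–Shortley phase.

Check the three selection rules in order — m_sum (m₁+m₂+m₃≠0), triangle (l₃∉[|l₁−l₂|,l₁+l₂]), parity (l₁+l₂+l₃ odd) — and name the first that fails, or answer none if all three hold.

m_sum

Σmᵢ = -2  ✗
l₃∈[|l₁−l₂|,l₁+l₂]=[1,9], have l₃=4
Σlᵢ = 13 ⇒ odd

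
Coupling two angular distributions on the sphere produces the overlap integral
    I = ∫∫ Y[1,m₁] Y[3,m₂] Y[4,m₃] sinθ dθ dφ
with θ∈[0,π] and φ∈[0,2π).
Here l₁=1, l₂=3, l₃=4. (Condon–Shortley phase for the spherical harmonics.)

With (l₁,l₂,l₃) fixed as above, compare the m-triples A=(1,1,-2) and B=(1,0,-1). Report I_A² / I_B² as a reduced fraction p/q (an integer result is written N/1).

Same 1,3,4: normalisation and zero-m 3j drop out of the ratio.
A: Δ: 0! 2! 6! / 9! → 1/252; sum: t=0:+1/96 = 1/96; 3j²(1 3 4; 1 1 -2) = Δ·Π!·Σ² = 5/84  (sign +1)
B: Δ: 0! 2! 6! / 9! → 1/252; sum: t=0:+1/72 = 1/72; 3j²(1 3 4; 1 0 -1) = Δ·Π!·Σ² = 5/126  (sign -1)
I_A²/I_B² = (5/84)/(5/126) = 3/2

3/2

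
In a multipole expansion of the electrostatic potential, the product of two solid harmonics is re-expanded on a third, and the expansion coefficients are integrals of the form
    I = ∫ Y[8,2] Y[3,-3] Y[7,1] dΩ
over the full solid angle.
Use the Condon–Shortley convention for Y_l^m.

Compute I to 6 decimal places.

Checks pass: Σm=0; 18 even; l₃=7∈[5,11].
(2·8+1)(2·3+1)(2·7+1) = 1785
Δ: 4! 12! 2! / 19! → 1/5290740
sum: t=1:−1/7257600 t=2:+1/2073600 t=3:−1/7257600 = 1/4838400
3j²(8 3 7; 0 0 0) = Δ·Π!·Σ² = 252/20995  (sign -1)
sum: t=0:+1/24883200 = 1/24883200
3j²(8 3 7; 2 -3 1) = Δ·Π!·Σ² = 70/4199  (sign +1)
combine: 4πI² = 1785·252/20995·70/4199 = 370440/1037153
take √, sign -1: I = -0.16859030

-0.168590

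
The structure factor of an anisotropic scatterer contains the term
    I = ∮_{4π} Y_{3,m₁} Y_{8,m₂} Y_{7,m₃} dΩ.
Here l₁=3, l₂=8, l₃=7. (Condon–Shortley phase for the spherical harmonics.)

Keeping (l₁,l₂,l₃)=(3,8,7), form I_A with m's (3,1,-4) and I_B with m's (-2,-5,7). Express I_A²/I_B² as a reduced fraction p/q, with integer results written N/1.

825/338

Same 3,8,7: normalisation and zero-m 3j drop out of the ratio.
A: Δ: 4! 2! 12! / 19! → 1/5290740; sum: t=0:+1/104509440 = 1/104509440; 3j²(3 8 7; 3 1 -4) = Δ·Π!·Σ² = 275/50388  (sign -1)
B: Δ: 4! 2! 12! / 19! → 1/5290740; sum: t=3:−1/5748019200 = -1/5748019200; 3j²(3 8 7; -2 -5 7) = Δ·Π!·Σ² = 13/5814  (sign -1)
I_A²/I_B² = (275/50388)/(13/5814) = 825/338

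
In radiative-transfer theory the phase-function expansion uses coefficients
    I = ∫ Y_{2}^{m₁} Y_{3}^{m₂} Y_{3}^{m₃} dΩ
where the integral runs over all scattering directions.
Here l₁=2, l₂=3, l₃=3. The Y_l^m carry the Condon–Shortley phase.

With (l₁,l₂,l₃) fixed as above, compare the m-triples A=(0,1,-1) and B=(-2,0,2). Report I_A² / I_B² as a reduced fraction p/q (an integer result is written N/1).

l's match ⇒ only the (l;m) 3-j factors differ between A and B.
A: triangle coeff Δ(2,3,3) = 1/3780; Σ_t [0,2]: t=0:+1/96 t=1:−1/6 t=2:+1/16 = -3/32; (3j)²=3/140 [(2 3 3; 0 1 -1)], sign=-1
B: triangle coeff Δ(2,3,3) = 1/3780; Σ_t [2,2]: t=2:+1/24 = 1/24; (3j)²=1/21 [(2 3 3; -2 0 2)], sign=-1
I_A²/I_B² = (3/140)/(1/21) = 9/20

9/20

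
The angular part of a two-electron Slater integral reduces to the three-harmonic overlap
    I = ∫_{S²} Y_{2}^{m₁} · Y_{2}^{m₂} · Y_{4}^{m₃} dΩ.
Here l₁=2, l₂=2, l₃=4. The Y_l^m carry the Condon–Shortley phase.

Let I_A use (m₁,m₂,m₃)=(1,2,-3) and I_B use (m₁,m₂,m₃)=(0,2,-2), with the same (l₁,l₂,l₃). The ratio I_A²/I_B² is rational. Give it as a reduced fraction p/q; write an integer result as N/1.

Shared (l₁,l₂,l₃)=(2,2,4): N and (l;000)² cancel in I_A²/I_B².
A: Δ = 0!·4!·4!/9! = 1/630; Racah Σ t=0..0: t=0:+1/144 = 1/144; ⇒ 3j(2 2 4; 1 2 -3)² = 1/18, sgn -1
B: Δ = 0!·4!·4!/9! = 1/630; Racah Σ t=0..0: t=0:+1/96 = 1/96; ⇒ 3j(2 2 4; 0 2 -2)² = 1/42, sgn +1
I_A²/I_B² = (1/18)/(1/42) = 7/3

7/3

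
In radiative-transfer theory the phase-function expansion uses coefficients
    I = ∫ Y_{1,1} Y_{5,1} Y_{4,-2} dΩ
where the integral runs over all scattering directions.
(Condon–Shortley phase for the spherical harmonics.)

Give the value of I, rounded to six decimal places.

m-sum 0 ✓  L=10 even ✓  4≤4≤6 ✓
Π(2lᵢ+1) = 3×11×9 = 297
triangle coeff Δ(1,5,4) = 1/495
Σ_t [1,1]: t=1:−1/576 = -1/576
(3j)²=5/99 [(1 5 4; 0 0 0)], sign=-1
Σ_t [0,0]: t=0:+1/2880 = 1/2880
(3j)²=2/165 [(1 5 4; 1 1 -2)], sign=+1
⇒ 4πI² = 2/11
I = (-1)√(2/11/(4π)) = -0.12028562

-0.120286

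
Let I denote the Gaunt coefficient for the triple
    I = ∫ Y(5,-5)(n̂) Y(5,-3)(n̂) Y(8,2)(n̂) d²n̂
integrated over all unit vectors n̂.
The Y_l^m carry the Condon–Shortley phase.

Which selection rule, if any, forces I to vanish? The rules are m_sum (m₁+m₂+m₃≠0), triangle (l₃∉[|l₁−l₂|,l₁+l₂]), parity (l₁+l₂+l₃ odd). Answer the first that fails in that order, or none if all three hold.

m_sum

Σmᵢ = -6  ✗
l₃∈[|l₁−l₂|,l₁+l₂]=[0,10], have l₃=8
Σlᵢ = 18 ⇒ even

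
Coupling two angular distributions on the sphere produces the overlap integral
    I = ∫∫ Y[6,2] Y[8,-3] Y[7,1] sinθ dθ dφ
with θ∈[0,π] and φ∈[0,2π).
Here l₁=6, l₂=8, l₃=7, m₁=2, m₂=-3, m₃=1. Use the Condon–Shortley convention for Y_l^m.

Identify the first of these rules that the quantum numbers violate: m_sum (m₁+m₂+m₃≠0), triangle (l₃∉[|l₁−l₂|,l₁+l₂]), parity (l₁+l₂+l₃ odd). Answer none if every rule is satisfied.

parity

Σmᵢ = 0  ✓
l₃∈[|l₁−l₂|,l₁+l₂]=[2,14], have l₃=7  ✓
Σlᵢ = 21 ⇒ odd  ✗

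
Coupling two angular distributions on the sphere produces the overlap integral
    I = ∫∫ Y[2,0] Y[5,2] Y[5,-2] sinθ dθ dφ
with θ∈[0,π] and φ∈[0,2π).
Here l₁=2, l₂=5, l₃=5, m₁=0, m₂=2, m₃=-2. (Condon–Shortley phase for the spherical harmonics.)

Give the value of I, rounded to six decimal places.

0.097044

Checks pass: Σm=0; 12 even; l₃=5∈[3,7].
(2·2+1)(2·5+1)(2·5+1) = 605
Δ: 2! 2! 8! / 13! → 1/38610
sum: t=0:+1/2880 t=1:−1/576 t=2:+1/2880 = -1/960
3j²(2 5 5; 0 0 0) = Δ·Π!·Σ² = 10/429  (sign +1)
sum: t=0:+1/20160 t=1:−1/1440 t=2:+1/2880 = -1/3360
3j²(2 5 5; 0 2 -2) = Δ·Π!·Σ² = 6/715  (sign +1)
combine: 4πI² = 605·10/429·6/715 = 20/169
take √, sign +1: I = 0.09704356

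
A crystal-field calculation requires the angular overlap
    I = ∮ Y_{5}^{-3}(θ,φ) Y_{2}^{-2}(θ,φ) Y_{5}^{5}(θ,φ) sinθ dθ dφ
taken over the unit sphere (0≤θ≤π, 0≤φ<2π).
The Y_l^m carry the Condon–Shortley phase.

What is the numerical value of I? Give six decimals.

Checks pass: Σm=0; 12 even; l₃=5∈[3,7].
(2·5+1)(2·2+1)(2·5+1) = 605
Δ: 2! 8! 2! / 13! → 1/38610
sum: t=0:+1/2880 t=1:−1/576 t=2:+1/2880 = -1/960
3j²(5 2 5; 0 0 0) = Δ·Π!·Σ² = 10/429  (sign +1)
sum: t=0:+1/161280 = 1/161280
3j²(5 2 5; -3 -2 5) = Δ·Π!·Σ² = 1/143  (sign +1)
combine: 4πI² = 605·10/429·1/143 = 50/507
take √, sign +1: I = 0.08858824

0.088588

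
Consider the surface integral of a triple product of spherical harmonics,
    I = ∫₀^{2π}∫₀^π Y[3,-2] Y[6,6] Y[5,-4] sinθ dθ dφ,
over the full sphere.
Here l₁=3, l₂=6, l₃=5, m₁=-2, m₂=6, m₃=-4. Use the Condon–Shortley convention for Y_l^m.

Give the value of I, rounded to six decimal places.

Checks pass: Σm=0; 14 even; l₃=5∈[3,9].
(2·3+1)(2·6+1)(2·5+1) = 1001
Δ: 4! 2! 8! / 15! → 1/675675
sum: t=1:−1/8640 t=2:+1/2304 t=3:−1/8640 = 7/34560
3j²(3 6 5; 0 0 0) = Δ·Π!·Σ² = 7/429  (sign -1)
sum: t=4:+1/967680 = 1/967680
3j²(3 6 5; -2 6 -4) = Δ·Π!·Σ² = 3/91  (sign -1)
combine: 4πI² = 1001·7/429·3/91 = 7/13
take √, sign +1: I = 0.20700098

0.207001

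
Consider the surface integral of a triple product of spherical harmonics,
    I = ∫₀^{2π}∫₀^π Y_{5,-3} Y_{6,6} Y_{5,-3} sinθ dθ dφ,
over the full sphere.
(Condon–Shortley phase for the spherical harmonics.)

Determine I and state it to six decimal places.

Rules hold: Σm=0, L=16 even, 1≤5≤11.
N = 11·13·11 = 1573
Δ = 6!·4!·6!/17! = 1/28588560
Racah Σ t=1..5: t=1:−1/345600 t=2:+1/13824 t=3:−1/5184 t=4:+1/13824 t=5:−1/345600 = -7/129600
⇒ 3j(5 6 5; 0 0 0)² = 80/7293, sgn +1
Racah Σ t=6..6: t=6:+1/2073600 = 1/2073600
⇒ 3j(5 6 5; -3 6 -3)² = 28/1105, sgn +1
4πI² = N·(3j₀)²·(3jₘ)² = 4928/11271
I = +1·√(0.437228/4π) = 0.18653022

0.186530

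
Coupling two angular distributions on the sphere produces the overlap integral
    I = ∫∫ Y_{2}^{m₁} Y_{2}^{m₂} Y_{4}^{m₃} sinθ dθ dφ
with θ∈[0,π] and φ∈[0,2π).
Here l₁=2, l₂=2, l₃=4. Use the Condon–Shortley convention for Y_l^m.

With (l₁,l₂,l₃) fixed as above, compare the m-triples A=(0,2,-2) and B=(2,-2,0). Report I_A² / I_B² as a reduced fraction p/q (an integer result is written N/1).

15/1

Shared (l₁,l₂,l₃)=(2,2,4): N and (l;000)² cancel in I_A²/I_B².
A: Δ = 0!·4!·4!/9! = 1/630; Racah Σ t=0..0: t=0:+1/96 = 1/96; ⇒ 3j(2 2 4; 0 2 -2)² = 1/42, sgn +1
B: Δ = 0!·4!·4!/9! = 1/630; Racah Σ t=0..0: t=0:+1/576 = 1/576; ⇒ 3j(2 2 4; 2 -2 0)² = 1/630, sgn +1
I_A²/I_B² = (1/42)/(1/630) = 15/1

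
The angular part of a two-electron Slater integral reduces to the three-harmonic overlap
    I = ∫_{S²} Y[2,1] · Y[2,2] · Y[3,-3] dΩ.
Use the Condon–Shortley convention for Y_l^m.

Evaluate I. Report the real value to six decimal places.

Σlᵢ=7 odd — θ-integrand is odd under cosθ→−cosθ; I=0

0.000000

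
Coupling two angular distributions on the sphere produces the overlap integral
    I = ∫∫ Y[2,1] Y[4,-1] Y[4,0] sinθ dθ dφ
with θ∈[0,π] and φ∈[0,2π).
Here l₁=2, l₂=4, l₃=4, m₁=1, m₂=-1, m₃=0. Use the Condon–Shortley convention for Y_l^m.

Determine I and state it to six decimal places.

-0.044869

m-sum 0 ✓  L=10 even ✓  2≤4≤6 ✓
Π(2lᵢ+1) = 5×9×9 = 405
triangle coeff Δ(2,4,4) = 1/13860
Σ_t [0,2]: t=0:+1/192 t=1:−1/36 t=2:+1/192 = -5/288
(3j)²=20/693 [(2 4 4; 0 0 0)], sign=-1
Σ_t [0,1]: t=0:+1/72 t=1:−1/96 = 1/288
(3j)²=1/462 [(2 4 4; 1 -1 0)], sign=+1
⇒ 4πI² = 150/5929
I = (-1)√(150/5929/(4π)) = -0.04486937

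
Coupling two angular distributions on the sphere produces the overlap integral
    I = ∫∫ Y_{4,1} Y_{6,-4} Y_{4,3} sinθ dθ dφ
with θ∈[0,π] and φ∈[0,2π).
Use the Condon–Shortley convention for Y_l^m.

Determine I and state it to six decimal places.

Checks pass: Σm=0; 14 even; l₃=4∈[2,10].
(2·4+1)(2·6+1)(2·4+1) = 1053
Δ: 6! 2! 6! / 15! → 1/1261260
sum: t=2:+1/4608 t=3:−1/1296 t=4:+1/4608 = -7/20736
3j²(4 6 4; 0 0 0) = Δ·Π!·Σ² = 20/1287  (sign -1)
sum: t=1:−1/28800 t=2:+1/34560 = -1/172800
3j²(4 6 4; 1 -4 3) = Δ·Π!·Σ² = 1/1430  (sign +1)
combine: 4πI² = 1053·20/1287·1/1430 = 18/1573
take √, sign -1: I = -0.03017637

-0.030176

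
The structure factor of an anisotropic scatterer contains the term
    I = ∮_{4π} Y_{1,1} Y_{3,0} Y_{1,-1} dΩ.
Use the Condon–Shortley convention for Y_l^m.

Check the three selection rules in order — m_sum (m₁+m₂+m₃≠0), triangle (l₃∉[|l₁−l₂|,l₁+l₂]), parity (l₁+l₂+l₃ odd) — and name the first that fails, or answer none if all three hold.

triangle

m₁+m₂+m₃ = 1 + 0 − 1 = 0  ✓
triangle: |1−3|=2 ≤ l₃=1 ≤ 1+3=4  ✗
parity: l₁+l₂+l₃ = 5 is odd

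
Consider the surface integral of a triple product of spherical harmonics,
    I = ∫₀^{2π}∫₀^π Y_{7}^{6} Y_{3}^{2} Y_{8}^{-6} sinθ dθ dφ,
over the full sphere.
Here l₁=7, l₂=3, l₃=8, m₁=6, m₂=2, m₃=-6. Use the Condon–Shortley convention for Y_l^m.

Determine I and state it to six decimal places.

0.000000

Σmᵢ = 2 ≠ 0, so the φ-integral vanishes; I = 0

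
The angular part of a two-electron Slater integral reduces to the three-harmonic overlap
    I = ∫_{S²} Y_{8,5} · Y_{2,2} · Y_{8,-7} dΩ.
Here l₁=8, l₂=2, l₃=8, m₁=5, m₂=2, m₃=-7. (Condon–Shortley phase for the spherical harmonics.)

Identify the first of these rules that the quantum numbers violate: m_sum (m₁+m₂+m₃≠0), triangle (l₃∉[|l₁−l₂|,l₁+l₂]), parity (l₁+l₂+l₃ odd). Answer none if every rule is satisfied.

none

m₁+m₂+m₃ = 5 + 2 − 7 = 0  ✓
triangle: |8−2|=6 ≤ l₃=8 ≤ 8+2=10  ✓
parity: l₁+l₂+l₃ = 18 is even  ✓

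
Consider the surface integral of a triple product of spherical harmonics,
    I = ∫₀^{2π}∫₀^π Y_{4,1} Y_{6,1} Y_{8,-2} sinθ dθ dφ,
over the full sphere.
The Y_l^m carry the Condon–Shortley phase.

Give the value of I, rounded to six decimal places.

m-sum 0 ✓  L=18 even ✓  2≤8≤10 ✓
Π(2lᵢ+1) = 9×13×17 = 1989
triangle coeff Δ(4,6,8) = 1/23279256
Σ_t [0,2]: t=0:+1/1658880 t=1:−1/518400 t=2:+1/1658880 = -1/1382400
(3j)²=504/46189 [(4 6 8; 0 0 0)], sign=-1
Σ_t [0,2]: t=0:+1/2177280 t=1:−1/829440 t=2:+1/3456000 = -199/435456000
(3j)²=39601/3879876 [(4 6 8; 1 1 -2)], sign=-1
⇒ 4πI² = 2138454/9653501
I = (+1)√(2138454/9653501/(4π)) = 0.13277081

0.132771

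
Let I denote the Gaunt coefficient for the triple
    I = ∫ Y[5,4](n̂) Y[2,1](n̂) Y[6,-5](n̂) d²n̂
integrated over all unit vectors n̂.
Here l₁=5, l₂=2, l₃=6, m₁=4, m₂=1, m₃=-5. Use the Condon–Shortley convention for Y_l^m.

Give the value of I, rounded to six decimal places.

L=13 odd ⇒ parity kills the (l;000) factor ⇒ I = 0

0.000000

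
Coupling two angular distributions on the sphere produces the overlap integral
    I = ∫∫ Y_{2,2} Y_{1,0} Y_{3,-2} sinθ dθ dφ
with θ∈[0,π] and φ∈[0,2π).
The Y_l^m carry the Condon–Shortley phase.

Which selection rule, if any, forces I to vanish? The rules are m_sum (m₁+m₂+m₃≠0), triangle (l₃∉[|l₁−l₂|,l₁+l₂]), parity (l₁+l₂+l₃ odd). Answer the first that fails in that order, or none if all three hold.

azimuthal sum: 2 + 0 − 2 = 0  ✓
1 ≤ 3 ≤ 3 (triangle on l)  ✓
L = 2 + 1 + 3 = 6 (even)  ✓

none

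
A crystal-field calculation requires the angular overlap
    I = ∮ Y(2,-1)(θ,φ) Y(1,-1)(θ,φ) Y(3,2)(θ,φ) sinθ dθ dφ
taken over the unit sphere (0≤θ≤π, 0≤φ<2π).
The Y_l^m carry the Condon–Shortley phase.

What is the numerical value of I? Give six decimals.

0.261169

m-sum 0 ✓  L=6 even ✓  1≤3≤3 ✓
Π(2lᵢ+1) = 5×3×7 = 105
triangle coeff Δ(2,1,3) = 1/105
Σ_t [0,0]: t=0:+1/4 = 1/4
(3j)²=3/35 [(2 1 3; 0 0 0)], sign=-1
Σ_t [0,0]: t=0:+1/12 = 1/12
(3j)²=2/21 [(2 1 3; -1 -1 2)], sign=-1
⇒ 4πI² = 6/7
I = (+1)√(6/7/(4π)) = 0.26116903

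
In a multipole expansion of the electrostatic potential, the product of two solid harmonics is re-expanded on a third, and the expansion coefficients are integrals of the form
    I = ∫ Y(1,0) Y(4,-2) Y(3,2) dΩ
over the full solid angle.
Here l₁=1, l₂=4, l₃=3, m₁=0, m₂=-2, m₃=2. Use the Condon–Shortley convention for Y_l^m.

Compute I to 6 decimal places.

0.213244

Checks pass: Σm=0; 8 even; l₃=3∈[3,5].
(2·1+1)(2·4+1)(2·3+1) = 189
Δ: 2! 0! 6! / 9! → 1/252
sum: t=1:−1/36 = -1/36
3j²(1 4 3; 0 0 0) = Δ·Π!·Σ² = 4/63  (sign +1)
sum: t=1:−1/120 = -1/120
3j²(1 4 3; 0 -2 2) = Δ·Π!·Σ² = 1/21  (sign +1)
combine: 4πI² = 189·4/63·1/21 = 4/7
take √, sign +1: I = 0.21324362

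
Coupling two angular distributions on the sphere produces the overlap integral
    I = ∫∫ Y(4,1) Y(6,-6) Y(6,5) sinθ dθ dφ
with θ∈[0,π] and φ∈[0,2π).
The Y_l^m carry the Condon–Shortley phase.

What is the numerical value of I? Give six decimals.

Checks pass: Σm=0; 16 even; l₃=6∈[2,10].
(2·4+1)(2·6+1)(2·6+1) = 1521
Δ: 4! 4! 8! / 17! → 1/15315300
sum: t=0:+1/829440 t=1:−1/25920 t=2:+1/9216 t=3:−1/25920 t=4:+1/829440 = 7/207360
3j²(4 6 6; 0 0 0) = Δ·Π!·Σ² = 28/2431  (sign +1)
sum: t=0:+1/5806080 = 1/5806080
3j²(4 6 6; 1 -6 5) = Δ·Π!·Σ² = 165/6188  (sign -1)
combine: 4πI² = 1521·28/2431·165/6188 = 135/289
take √, sign -1: I = -0.19280266

-0.192803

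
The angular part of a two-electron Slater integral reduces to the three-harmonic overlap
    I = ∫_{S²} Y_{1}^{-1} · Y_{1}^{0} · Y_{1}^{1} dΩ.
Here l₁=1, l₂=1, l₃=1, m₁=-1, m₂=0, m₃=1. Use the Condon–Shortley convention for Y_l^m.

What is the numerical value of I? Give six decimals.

0.000000

L=3 odd ⇒ parity kills the (l;000) factor ⇒ I = 0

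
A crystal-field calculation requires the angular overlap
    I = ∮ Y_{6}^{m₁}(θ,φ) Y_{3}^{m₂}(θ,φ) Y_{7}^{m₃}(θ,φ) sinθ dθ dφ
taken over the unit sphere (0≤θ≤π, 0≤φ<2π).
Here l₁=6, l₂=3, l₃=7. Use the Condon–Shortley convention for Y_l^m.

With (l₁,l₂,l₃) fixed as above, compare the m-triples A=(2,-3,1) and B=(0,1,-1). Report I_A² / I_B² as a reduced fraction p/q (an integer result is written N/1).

700/169

l's match ⇒ only the (l;m) 3-j factors differ between A and B.
A: triangle coeff Δ(6,3,7) = 1/2042040; Σ_t [0,0]: t=0:+1/829440 = 1/829440; (3j)²=35/2431 [(6 3 7; 2 -3 1)], sign=+1
B: triangle coeff Δ(6,3,7) = 1/2042040; Σ_t [0,2]: t=0:+1/829440 t=1:−1/86400 t=2:+1/138240 = -13/4147200; (3j)²=13/3740 [(6 3 7; 0 1 -1)], sign=-1
I_A²/I_B² = (35/2431)/(13/3740) = 700/169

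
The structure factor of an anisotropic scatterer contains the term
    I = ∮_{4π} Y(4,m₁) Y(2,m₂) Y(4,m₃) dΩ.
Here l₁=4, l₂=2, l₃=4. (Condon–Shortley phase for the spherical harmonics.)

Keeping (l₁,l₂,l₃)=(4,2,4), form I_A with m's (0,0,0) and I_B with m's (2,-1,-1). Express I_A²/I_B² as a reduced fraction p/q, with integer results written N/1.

l's match ⇒ only the (l;m) 3-j factors differ between A and B.
A: triangle coeff Δ(4,2,4) = 1/13860; Σ_t [0,2]: t=0:+1/192 t=1:−1/36 t=2:+1/192 = -5/288; (3j)²=20/693 [(4 2 4; 0 0 0)], sign=-1
B: triangle coeff Δ(4,2,4) = 1/13860; Σ_t [0,1]: t=0:+1/96 t=1:−1/240 = 1/160; (3j)²=27/1540 [(4 2 4; 2 -1 -1)], sign=-1
I_A²/I_B² = (20/693)/(27/1540) = 400/243

400/243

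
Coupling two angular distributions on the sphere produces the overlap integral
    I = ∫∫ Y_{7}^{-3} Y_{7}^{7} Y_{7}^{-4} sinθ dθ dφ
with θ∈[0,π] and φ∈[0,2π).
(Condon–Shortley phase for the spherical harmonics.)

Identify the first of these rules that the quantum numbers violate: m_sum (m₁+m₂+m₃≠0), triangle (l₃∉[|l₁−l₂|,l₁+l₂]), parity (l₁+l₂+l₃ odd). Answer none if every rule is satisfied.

parity

m₁+m₂+m₃ = -3 + 7 − 4 = 0  ✓
triangle: |7−7|=0 ≤ l₃=7 ≤ 7+7=14  ✓
parity: l₁+l₂+l₃ = 21 is odd  ✗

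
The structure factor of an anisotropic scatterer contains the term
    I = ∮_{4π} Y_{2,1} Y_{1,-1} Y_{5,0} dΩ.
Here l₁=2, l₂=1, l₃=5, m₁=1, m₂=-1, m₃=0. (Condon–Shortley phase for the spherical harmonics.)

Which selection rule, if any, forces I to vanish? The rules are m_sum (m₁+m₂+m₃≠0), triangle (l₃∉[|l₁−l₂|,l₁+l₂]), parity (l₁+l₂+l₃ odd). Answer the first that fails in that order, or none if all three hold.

triangle

azimuthal sum: 1 − 1 + 0 = 0  ✓
1 ≤ 5 ≤ 3 (triangle on l)  ✗
L = 2 + 1 + 5 = 8 (even)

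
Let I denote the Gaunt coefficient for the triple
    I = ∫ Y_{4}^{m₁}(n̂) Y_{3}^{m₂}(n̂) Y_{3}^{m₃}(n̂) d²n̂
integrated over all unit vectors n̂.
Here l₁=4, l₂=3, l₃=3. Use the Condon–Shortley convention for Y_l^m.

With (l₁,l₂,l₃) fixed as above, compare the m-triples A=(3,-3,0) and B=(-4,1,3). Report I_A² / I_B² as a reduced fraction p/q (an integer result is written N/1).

Same 4,3,3: normalisation and zero-m 3j drop out of the ratio.
A: Δ: 4! 4! 2! / 11! → 1/34650; sum: t=0:+1/288 = 1/288; 3j²(4 3 3; 3 -3 0) = Δ·Π!·Σ² = 1/22  (sign -1)
B: Δ: 4! 4! 2! / 11! → 1/34650; sum: t=4:+1/1152 = 1/1152; 3j²(4 3 3; -4 1 3) = Δ·Π!·Σ² = 1/33  (sign +1)
I_A²/I_B² = (1/22)/(1/33) = 3/2

3/2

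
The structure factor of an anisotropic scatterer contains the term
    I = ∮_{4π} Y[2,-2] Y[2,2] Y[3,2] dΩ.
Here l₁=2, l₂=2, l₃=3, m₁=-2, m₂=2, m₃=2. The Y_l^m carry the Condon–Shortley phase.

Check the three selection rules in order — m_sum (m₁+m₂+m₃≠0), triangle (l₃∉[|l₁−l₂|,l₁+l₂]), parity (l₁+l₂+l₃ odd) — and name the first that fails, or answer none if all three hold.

m_sum

azimuthal sum: -2 + 2 + 2 = 2  ✗
0 ≤ 3 ≤ 4 (triangle on l)
L = 2 + 2 + 3 = 7 (odd)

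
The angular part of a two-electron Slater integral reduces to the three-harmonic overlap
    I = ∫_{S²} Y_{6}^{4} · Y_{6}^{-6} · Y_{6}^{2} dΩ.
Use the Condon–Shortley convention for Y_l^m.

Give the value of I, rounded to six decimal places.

m-sum 0 ✓  L=18 even ✓  0≤6≤12 ✓
Π(2lᵢ+1) = 13×13×13 = 2197
triangle coeff Δ(6,6,6) = 1/325909584
Σ_t [0,6]: t=0:+1/373248000 t=1:−1/1728000 t=2:+1/110592 t=3:−1/46656 t=4:+1/110592 t=5:−1/1728000 t=6:+1/373248000 = -7/1555200
(3j)²=400/46189 [(6 6 6; 0 0 0)], sign=-1
Σ_t [0,0]: t=0:+1/24883200 = 1/24883200
(3j)²=70/4199 [(6 6 6; 4 -6 2)], sign=+1
⇒ 4πI² = 364000/1147619
I = (-1)√(364000/1147619/(4π)) = -0.15887183

-0.158872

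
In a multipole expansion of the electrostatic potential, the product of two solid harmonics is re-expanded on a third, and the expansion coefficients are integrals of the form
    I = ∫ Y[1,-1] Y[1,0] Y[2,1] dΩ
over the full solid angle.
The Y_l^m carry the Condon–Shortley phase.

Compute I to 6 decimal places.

m-sum 0 ✓  L=4 even ✓  0≤2≤2 ✓
Π(2lᵢ+1) = 3×3×5 = 45
triangle coeff Δ(1,1,2) = 1/30
Σ_t [0,0]: t=0:+1/1 = 1/1
(3j)²=2/15 [(1 1 2; 0 0 0)], sign=+1
Σ_t [0,0]: t=0:+1/2 = 1/2
(3j)²=1/10 [(1 1 2; -1 0 1)], sign=-1
⇒ 4πI² = 3/5
I = (-1)√(3/5/(4π)) = -0.21850969

-0.218510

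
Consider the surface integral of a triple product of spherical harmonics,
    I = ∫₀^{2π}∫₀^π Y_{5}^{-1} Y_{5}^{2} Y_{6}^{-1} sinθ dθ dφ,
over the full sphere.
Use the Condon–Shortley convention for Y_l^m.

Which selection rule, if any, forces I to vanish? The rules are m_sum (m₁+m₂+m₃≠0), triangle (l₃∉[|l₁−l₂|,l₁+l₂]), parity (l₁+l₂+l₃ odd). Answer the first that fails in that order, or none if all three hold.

Σmᵢ = 0  ✓
l₃∈[|l₁−l₂|,l₁+l₂]=[0,10], have l₃=6  ✓
Σlᵢ = 16 ⇒ even  ✓

none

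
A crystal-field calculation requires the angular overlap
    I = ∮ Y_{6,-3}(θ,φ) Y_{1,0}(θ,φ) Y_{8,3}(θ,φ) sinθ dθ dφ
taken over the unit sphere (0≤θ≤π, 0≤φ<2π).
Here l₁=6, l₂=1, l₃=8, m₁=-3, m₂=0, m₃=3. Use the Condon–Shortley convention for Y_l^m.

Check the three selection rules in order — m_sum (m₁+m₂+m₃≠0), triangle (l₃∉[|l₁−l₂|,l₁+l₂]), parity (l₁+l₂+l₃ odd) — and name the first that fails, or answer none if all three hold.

Σmᵢ = 0  ✓
l₃∈[|l₁−l₂|,l₁+l₂]=[5,7], have l₃=8  ✗
Σlᵢ = 15 ⇒ odd

triangle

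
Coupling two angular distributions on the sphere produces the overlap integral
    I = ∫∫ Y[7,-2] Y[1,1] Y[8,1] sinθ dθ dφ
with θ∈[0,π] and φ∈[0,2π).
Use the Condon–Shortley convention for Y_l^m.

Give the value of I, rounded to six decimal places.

-0.140215

m-sum 0 ✓  L=16 even ✓  6≤8≤8 ✓
Π(2lᵢ+1) = 15×3×17 = 765
triangle coeff Δ(7,1,8) = 1/2040
Σ_t [0,0]: t=0:+1/25401600 = 1/25401600
(3j)²=8/255 [(7 1 8; 0 0 0)], sign=+1
Σ_t [0,0]: t=0:+1/87091200 = 1/87091200
(3j)²=7/680 [(7 1 8; -2 1 1)], sign=-1
⇒ 4πI² = 21/85
I = (-1)√(21/85/(4π)) = -0.14021525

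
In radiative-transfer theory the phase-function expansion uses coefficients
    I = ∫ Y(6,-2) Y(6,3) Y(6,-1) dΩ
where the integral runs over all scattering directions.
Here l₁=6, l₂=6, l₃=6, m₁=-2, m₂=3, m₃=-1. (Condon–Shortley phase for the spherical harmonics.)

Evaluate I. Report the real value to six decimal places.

Rules hold: Σm=0, L=18 even, 0≤6≤12.
N = 13·13·13 = 2197
Δ = 6!·6!·6!/19! = 1/325909584
Racah Σ t=0..6: t=0:+1/373248000 t=1:−1/1728000 t=2:+1/110592 t=3:−1/46656 t=4:+1/110592 t=5:−1/1728000 t=6:+1/373248000 = -7/1555200
⇒ 3j(6 6 6; 0 0 0)² = 400/46189, sgn -1
Racah Σ t=3..6: t=3:−1/3110400 t=4:+1/276480 t=5:−1/207360 t=6:+1/1244160 = -1/1382400
⇒ 3j(6 6 6; -2 3 -1)² = 189/92378, sgn +1
4πI² = N·(3j₀)²·(3jₘ)² = 491400/12623809
I = -1·√(0.0389264/4π) = -0.05565670

-0.055657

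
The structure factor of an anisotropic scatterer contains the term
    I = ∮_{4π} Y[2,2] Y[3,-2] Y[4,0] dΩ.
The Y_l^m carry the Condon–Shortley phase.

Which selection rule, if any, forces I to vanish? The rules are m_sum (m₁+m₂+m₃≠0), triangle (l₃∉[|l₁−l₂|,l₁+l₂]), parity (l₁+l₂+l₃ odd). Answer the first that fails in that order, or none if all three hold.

azimuthal sum: 2 − 2 + 0 = 0  ✓
1 ≤ 4 ≤ 5 (triangle on l)  ✓
L = 2 + 3 + 4 = 9 (odd)  ✗

parity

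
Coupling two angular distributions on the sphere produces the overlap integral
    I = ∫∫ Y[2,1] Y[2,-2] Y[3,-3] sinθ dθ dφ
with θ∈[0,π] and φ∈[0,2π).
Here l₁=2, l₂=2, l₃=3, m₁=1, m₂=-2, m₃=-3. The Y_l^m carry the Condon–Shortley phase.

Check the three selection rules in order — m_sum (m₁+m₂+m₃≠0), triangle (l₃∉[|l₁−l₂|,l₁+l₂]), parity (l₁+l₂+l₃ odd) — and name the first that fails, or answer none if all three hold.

m_sum

Σmᵢ = -4  ✗
l₃∈[|l₁−l₂|,l₁+l₂]=[0,4], have l₃=3
Σlᵢ = 7 ⇒ odd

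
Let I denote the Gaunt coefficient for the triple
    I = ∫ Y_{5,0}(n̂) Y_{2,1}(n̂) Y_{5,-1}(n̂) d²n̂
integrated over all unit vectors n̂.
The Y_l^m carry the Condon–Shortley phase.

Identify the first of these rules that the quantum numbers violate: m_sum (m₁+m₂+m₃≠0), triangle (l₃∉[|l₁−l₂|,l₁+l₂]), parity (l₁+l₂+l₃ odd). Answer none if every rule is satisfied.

none

m₁+m₂+m₃ = 0 + 1 − 1 = 0  ✓
triangle: |5−2|=3 ≤ l₃=5 ≤ 5+2=7  ✓
parity: l₁+l₂+l₃ = 12 is even  ✓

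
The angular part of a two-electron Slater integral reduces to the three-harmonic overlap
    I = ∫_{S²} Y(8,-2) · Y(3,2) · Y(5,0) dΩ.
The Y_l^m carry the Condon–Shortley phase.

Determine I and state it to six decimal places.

Checks pass: Σm=0; 16 even; l₃=5∈[5,11].
(2·8+1)(2·3+1)(2·5+1) = 1309
Δ: 6! 10! 0! / 17! → 1/136136
sum: t=3:−1/518400 = -1/518400
3j²(8 3 5; 0 0 0) = Δ·Π!·Σ² = 56/2431  (sign +1)
sum: t=5:−1/1728000 = -1/1728000
3j²(8 3 5; -2 2 0) = Δ·Π!·Σ² = 27/2431  (sign +1)
combine: 4πI² = 1309·56/2431·27/2431 = 10584/31603
take √, sign +1: I = 0.16325099

0.163251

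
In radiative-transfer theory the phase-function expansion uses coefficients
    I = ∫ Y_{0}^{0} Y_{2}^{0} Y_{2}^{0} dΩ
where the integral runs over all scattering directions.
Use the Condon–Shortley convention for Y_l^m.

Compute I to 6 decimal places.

m-sum 0 ✓  L=4 even ✓  2≤2≤2 ✓
Π(2lᵢ+1) = 1×5×5 = 25
triangle coeff Δ(0,2,2) = 1/5
Σ_t [0,0]: t=0:+1/4 = 1/4
(3j)²=1/5 [(0 2 2; 0 0 0)], sign=+1
(m-triple is (0,0,0) — same symbol as above.)
⇒ 4πI² = 1/1
I = (+1)√(1/1/(4π)) = 0.28209479

0.282095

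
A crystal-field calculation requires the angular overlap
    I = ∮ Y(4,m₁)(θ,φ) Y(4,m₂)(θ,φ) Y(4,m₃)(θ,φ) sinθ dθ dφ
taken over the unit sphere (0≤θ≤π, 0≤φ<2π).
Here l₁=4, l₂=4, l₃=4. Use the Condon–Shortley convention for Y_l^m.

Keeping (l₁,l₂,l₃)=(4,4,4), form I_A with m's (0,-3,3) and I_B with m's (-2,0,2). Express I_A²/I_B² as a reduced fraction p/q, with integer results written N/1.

441/121

l's match ⇒ only the (l;m) 3-j factors differ between A and B.
A: triangle coeff Δ(4,4,4) = 1/450450; Σ_t [0,1]: t=0:+1/3456 t=1:−1/864 = -1/1152; (3j)²=7/286 [(4 4 4; 0 -3 3)], sign=+1
B: triangle coeff Δ(4,4,4) = 1/450450; Σ_t [2,4]: t=2:+1/384 t=3:−1/216 t=4:+1/2304 = -11/6912; (3j)²=11/1638 [(4 4 4; -2 0 2)], sign=-1
I_A²/I_B² = (7/286)/(11/1638) = 441/121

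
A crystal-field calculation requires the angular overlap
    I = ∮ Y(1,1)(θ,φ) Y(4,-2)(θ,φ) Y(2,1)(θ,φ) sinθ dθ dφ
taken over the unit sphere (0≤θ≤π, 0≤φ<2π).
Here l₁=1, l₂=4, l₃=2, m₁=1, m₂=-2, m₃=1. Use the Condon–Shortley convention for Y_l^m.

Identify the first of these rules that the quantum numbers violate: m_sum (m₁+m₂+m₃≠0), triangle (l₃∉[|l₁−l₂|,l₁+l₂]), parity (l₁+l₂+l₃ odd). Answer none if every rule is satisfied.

triangle

m₁+m₂+m₃ = 1 − 2 + 1 = 0  ✓
triangle: |1−4|=3 ≤ l₃=2 ≤ 1+4=5  ✗
parity: l₁+l₂+l₃ = 7 is odd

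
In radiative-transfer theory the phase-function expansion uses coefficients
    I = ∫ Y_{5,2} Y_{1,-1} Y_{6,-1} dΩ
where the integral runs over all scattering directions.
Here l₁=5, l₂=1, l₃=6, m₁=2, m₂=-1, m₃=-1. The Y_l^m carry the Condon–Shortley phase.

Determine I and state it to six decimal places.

-0.129207

Rules hold: Σm=0, L=12 even, 4≤6≤6.
N = 11·3·13 = 429
Δ = 0!·10!·2!/13! = 1/858
Racah Σ t=0..0: t=0:+1/14400 = 1/14400
⇒ 3j(5 1 6; 0 0 0)² = 6/143, sgn +1
Racah Σ t=0..0: t=0:+1/60480 = 1/60480
⇒ 3j(5 1 6; 2 -1 -1)² = 5/429, sgn -1
4πI² = N·(3j₀)²·(3jₘ)² = 30/143
I = -1·√(0.20979/4π) = -0.12920749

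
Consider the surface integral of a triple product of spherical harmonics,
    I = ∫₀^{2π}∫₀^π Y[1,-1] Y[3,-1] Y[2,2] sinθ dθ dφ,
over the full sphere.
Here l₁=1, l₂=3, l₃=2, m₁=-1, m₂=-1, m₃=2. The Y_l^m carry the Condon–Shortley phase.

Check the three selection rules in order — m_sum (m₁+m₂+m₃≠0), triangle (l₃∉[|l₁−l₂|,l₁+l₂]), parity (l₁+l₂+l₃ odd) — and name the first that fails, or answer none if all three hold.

azimuthal sum: -1 − 1 + 2 = 0  ✓
2 ≤ 2 ≤ 4 (triangle on l)  ✓
L = 1 + 3 + 2 = 6 (even)  ✓

none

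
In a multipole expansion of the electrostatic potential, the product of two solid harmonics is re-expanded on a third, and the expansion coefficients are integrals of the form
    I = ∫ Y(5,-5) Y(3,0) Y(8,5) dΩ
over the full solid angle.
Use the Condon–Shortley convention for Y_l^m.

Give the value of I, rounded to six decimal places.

Rules hold: Σm=0, L=16 even, 2≤8≤8.
N = 11·7·17 = 1309
Δ = 0!·10!·6!/17! = 1/136136
Racah Σ t=0..0: t=0:+1/518400 = 1/518400
⇒ 3j(5 3 8; 0 0 0)² = 56/2431, sgn +1
Racah Σ t=0..0: t=0:+1/130636800 = 1/130636800
⇒ 3j(5 3 8; -5 0 5)² = 1/476, sgn -1
4πI² = N·(3j₀)²·(3jₘ)² = 14/221
I = -1·√(0.0633484/4π) = -0.07100075

-0.071001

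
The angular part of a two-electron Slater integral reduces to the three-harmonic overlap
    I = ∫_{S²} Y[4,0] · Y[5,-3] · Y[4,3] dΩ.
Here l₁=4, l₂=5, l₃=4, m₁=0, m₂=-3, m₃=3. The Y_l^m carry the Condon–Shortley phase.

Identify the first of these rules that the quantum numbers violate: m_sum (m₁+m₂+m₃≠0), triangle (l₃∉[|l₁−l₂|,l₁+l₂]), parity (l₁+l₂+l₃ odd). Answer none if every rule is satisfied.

m₁+m₂+m₃ = 0 − 3 + 3 = 0  ✓
triangle: |4−5|=1 ≤ l₃=4 ≤ 4+5=9  ✓
parity: l₁+l₂+l₃ = 13 is odd  ✗

parity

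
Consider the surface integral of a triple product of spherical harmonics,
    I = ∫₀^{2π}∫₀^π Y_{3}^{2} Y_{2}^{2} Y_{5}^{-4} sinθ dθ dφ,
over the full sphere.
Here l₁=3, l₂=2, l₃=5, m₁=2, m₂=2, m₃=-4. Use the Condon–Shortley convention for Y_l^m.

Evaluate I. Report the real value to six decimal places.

Rules hold: Σm=0, L=10 even, 1≤5≤5.
N = 7·5·11 = 385
Δ = 0!·6!·4!/11! = 1/2310
Racah Σ t=0..0: t=0:+1/144 = 1/144
⇒ 3j(3 2 5; 0 0 0)² = 10/231, sgn -1
Racah Σ t=0..0: t=0:+1/2880 = 1/2880
⇒ 3j(3 2 5; 2 2 -4)² = 3/55, sgn -1
4πI² = N·(3j₀)²·(3jₘ)² = 10/11
I = +1·√(0.909091/4π) = 0.26896683

0.268967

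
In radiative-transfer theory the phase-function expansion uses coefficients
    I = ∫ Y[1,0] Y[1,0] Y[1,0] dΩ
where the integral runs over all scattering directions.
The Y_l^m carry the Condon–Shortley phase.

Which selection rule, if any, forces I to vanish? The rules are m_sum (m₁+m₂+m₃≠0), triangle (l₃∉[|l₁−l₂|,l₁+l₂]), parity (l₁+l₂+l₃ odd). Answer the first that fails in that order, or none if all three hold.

parity

m₁+m₂+m₃ = 0 + 0 + 0 = 0  ✓
triangle: |1−1|=0 ≤ l₃=1 ≤ 1+1=2  ✓
parity: l₁+l₂+l₃ = 3 is odd  ✗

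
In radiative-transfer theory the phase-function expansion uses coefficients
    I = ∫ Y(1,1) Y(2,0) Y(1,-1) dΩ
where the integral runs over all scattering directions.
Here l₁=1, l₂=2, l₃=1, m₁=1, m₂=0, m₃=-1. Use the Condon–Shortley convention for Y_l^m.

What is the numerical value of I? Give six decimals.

0.126157

Checks pass: Σm=0; 4 even; l₃=1∈[1,3].
(2·1+1)(2·2+1)(2·1+1) = 45
Δ: 2! 0! 2! / 5! → 1/30
sum: t=1:−1/1 = -1/1
3j²(1 2 1; 0 0 0) = Δ·Π!·Σ² = 2/15  (sign +1)
sum: t=0:+1/4 = 1/4
3j²(1 2 1; 1 0 -1) = Δ·Π!·Σ² = 1/30  (sign +1)
combine: 4πI² = 45·2/15·1/30 = 1/5
take √, sign +1: I = 0.12615663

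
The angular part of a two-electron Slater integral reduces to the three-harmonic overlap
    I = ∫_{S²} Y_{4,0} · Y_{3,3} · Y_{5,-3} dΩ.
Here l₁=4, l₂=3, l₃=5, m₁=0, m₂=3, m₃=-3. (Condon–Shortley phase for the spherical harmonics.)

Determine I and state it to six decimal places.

m-sum 0 ✓  L=12 even ✓  1≤5≤7 ✓
Π(2lᵢ+1) = 9×7×11 = 693
triangle coeff Δ(4,3,5) = 1/180180
Σ_t [0,2]: t=0:+1/576 t=1:−1/144 t=2:+1/576 = -1/288
(3j)²=20/1001 [(4 3 5; 0 0 0)], sign=+1
Σ_t [2,2]: t=2:+1/2304 = 1/2304
(3j)²=5/143 [(4 3 5; 0 3 -3)], sign=+1
⇒ 4πI² = 900/1859
I = (+1)√(900/1859/(4π)) = 0.19628026

0.196280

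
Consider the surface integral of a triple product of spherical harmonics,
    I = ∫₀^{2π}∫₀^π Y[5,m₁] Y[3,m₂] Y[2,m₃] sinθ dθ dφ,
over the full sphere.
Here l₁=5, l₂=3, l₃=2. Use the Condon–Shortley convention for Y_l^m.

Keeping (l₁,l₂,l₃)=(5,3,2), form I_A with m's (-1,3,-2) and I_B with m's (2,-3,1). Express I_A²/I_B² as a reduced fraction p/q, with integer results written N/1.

1/7

l's match ⇒ only the (l;m) 3-j factors differ between A and B.
A: triangle coeff Δ(5,3,2) = 1/2310; Σ_t [6,6]: t=6:+1/17280 = 1/17280; (3j)²=1/2310 [(5 3 2; -1 3 -2)], sign=+1
B: triangle coeff Δ(5,3,2) = 1/2310; Σ_t [0,0]: t=0:+1/4320 = 1/4320; (3j)²=1/330 [(5 3 2; 2 -3 1)], sign=-1
I_A²/I_B² = (1/2310)/(1/330) = 1/7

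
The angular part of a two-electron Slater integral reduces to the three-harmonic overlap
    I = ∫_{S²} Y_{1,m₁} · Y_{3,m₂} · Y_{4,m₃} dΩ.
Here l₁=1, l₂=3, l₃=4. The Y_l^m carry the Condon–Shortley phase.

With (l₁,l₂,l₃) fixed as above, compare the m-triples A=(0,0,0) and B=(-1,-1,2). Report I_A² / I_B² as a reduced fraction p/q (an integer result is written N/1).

16/15

Shared (l₁,l₂,l₃)=(1,3,4): N and (l;000)² cancel in I_A²/I_B².
A: Δ = 0!·2!·6!/9! = 1/252; Racah Σ t=0..0: t=0:+1/36 = 1/36; ⇒ 3j(1 3 4; 0 0 0)² = 4/63, sgn +1
B: Δ = 0!·2!·6!/9! = 1/252; Racah Σ t=0..0: t=0:+1/96 = 1/96; ⇒ 3j(1 3 4; -1 -1 2)² = 5/84, sgn +1
I_A²/I_B² = (4/63)/(5/84) = 16/15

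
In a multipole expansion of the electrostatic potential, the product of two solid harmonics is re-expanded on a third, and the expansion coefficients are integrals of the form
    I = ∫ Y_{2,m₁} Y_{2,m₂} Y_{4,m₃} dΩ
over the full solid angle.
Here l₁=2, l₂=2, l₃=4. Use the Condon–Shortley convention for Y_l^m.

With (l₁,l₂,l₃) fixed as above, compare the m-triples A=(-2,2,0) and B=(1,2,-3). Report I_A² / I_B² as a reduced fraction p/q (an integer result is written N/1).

1/35

Same 2,2,4: normalisation and zero-m 3j drop out of the ratio.
A: Δ: 0! 4! 4! / 9! → 1/630; sum: t=0:+1/576 = 1/576; 3j²(2 2 4; -2 2 0) = Δ·Π!·Σ² = 1/630  (sign +1)
B: Δ: 0! 4! 4! / 9! → 1/630; sum: t=0:+1/144 = 1/144; 3j²(2 2 4; 1 2 -3) = Δ·Π!·Σ² = 1/18  (sign -1)
I_A²/I_B² = (1/630)/(1/18) = 1/35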